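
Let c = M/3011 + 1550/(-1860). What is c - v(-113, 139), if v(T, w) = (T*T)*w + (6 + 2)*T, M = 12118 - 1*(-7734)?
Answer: -32048745085/18066 ≈ -1.7740e+6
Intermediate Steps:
M = 19852 (M = 12118 + 7734 = 19852)
v(T, w) = 8*T + w*T² (v(T, w) = T²*w + 8*T = w*T² + 8*T = 8*T + w*T²)
c = 104057/18066 (c = 19852/3011 + 1550/(-1860) = 19852*(1/3011) + 1550*(-1/1860) = 19852/3011 - ⅚ = 104057/18066 ≈ 5.7598)
c - v(-113, 139) = 104057/18066 - (-113)*(8 - 113*139) = 104057/18066 - (-113)*(8 - 15707) = 104057/18066 - (-113)*(-15699) = 104057/18066 - 1*1773987 = 104057/18066 - 1773987 = -32048745085/18066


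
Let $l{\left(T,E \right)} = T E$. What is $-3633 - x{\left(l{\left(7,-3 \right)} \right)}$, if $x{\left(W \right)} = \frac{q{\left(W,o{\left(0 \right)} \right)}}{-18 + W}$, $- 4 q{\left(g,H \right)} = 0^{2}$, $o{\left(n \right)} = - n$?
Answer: $-3633$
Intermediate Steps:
$q{\left(g,H \right)} = 0$ ($q{\left(g,H \right)} = - \frac{0^{2}}{4} = \left(- \frac{1}{4}\right) 0 = 0$)
$l{\left(T,E \right)} = E T$
$x{\left(W \right)} = 0$ ($x{\left(W \right)} = \frac{0}{-18 + W} = 0$)
$-3633 - x{\left(l{\left(7,-3 \right)} \right)} = -3633 - 0 = -3633 + 0 = -3633$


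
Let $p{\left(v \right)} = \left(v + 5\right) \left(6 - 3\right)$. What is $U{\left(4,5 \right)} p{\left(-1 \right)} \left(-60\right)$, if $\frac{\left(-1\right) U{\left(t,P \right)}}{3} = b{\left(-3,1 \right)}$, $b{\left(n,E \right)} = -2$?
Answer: $-4320$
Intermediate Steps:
$U{\left(t,P \right)} = 6$ ($U{\left(t,P \right)} = \left(-3\right) \left(-2\right) = 6$)
$p{\left(v \right)} = 15 + 3 v$ ($p{\left(v \right)} = \left(5 + v\right) 3 = 15 + 3 v$)
$U{\left(4,5 \right)} p{\left(-1 \right)} \left(-60\right) = 6 \left(15 + 3 \left(-1\right)\right) \left(-60\right) = 6 \left(15 - 3\right) \left(-60\right) = 6 \cdot 12 \left(-60\right) = 72 \left(-60\right) = -4320$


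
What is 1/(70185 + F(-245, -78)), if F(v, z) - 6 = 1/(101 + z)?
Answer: 23/1614394 ≈ 1.4247e-5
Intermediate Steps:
F(v, z) = 6 + 1/(101 + z)
1/(70185 + F(-245, -78)) = 1/(70185 + (607 + 6*(-78))/(101 - 78)) = 1/(70185 + (607 - 468)/23) = 1/(70185 + (1/23)*139) = 1/(70185 + 139/23) = 1/(1614394/23) = 23/1614394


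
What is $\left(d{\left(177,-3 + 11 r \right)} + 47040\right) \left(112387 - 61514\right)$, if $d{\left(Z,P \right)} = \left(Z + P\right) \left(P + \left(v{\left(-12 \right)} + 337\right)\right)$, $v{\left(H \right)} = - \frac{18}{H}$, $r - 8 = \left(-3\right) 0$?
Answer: $8037781381$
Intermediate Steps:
$r = 8$ ($r = 8 - 0 = 8 + 0 = 8$)
$d{\left(Z,P \right)} = \left(\frac{677}{2} + P\right) \left(P + Z\right)$ ($d{\left(Z,P \right)} = \left(Z + P\right) \left(P + \left(- \frac{18}{-12} + 337\right)\right) = \left(P + Z\right) \left(P + \left(\left(-18\right) \left(- \frac{1}{12}\right) + 337\right)\right) = \left(P + Z\right) \left(P + \left(\frac{3}{2} + 337\right)\right) = \left(P + Z\right) \left(P + \frac{677}{2}\right) = \left(P + Z\right) \left(\frac{677}{2} + P\right) = \left(\frac{677}{2} + P\right) \left(P + Z\right)$)
$\left(d{\left(177,-3 + 11 r \right)} + 47040\right) \left(112387 - 61514\right) = \left(\left(\left(-3 + 11 \cdot 8\right)^{2} + \frac{677 \left(-3 + 11 \cdot 8\right)}{2} + \frac{677}{2} \cdot 177 + \left(-3 + 11 \cdot 8\right) 177\right) + 47040\right) \left(112387 - 61514\right) = \left(\left(\left(-3 + 88\right)^{2} + \frac{677 \left(-3 + 88\right)}{2} + \frac{119829}{2} + \left(-3 + 88\right) 177\right) + 47040\right) 50873 = \left(\left(85^{2} + \frac{677}{2} \cdot 85 + \frac{119829}{2} + 85 \cdot 177\right) + 47040\right) 50873 = \left(\left(7225 + \frac{57545}{2} + \frac{119829}{2} + 15045\right) + 47040\right) 50873 = \left(110957 + 47040\right) 50873 = 157997 \cdot 50873 = 8037781381$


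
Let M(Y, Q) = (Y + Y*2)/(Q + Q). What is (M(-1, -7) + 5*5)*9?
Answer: 3177/14 ≈ 226.93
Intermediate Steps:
M(Y, Q) = 3*Y/(2*Q) (M(Y, Q) = (Y + 2*Y)/((2*Q)) = (3*Y)*(1/(2*Q)) = 3*Y/(2*Q))
(M(-1, -7) + 5*5)*9 = ((3/2)*(-1)/(-7) + 5*5)*9 = ((3/2)*(-1)*(-⅐) + 25)*9 = (3/14 + 25)*9 = (353/14)*9 = 3177/14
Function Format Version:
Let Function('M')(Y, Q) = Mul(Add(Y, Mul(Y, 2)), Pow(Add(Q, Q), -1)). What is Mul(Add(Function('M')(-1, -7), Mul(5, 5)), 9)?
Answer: Rational(3177, 14) ≈ 226.93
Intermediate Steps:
Function('M')(Y, Q) = Mul(Rational(3, 2), Y, Pow(Q, -1)) (Function('M')(Y, Q) = Mul(Add(Y, Mul(2, Y)), Pow(Mul(2, Q), -1)) = Mul(Mul(3, Y), Mul(Rational(1, 2), Pow(Q, -1))) = Mul(Rational(3, 2), Y, Pow(Q, -1)))
Mul(Add(Function('M')(-1, -7), Mul(5, 5)), 9) = Mul(Add(Mul(Rational(3, 2), -1, Pow(-7, -1)), Mul(5, 5)), 9) = Mul(Add(Mul(Rational(3, 2), -1, Rational(-1, 7)), 25), 9) = Mul(Add(Rational(3, 14), 25), 9) = Mul(Rational(353, 14), 9) = Rational(3177, 14)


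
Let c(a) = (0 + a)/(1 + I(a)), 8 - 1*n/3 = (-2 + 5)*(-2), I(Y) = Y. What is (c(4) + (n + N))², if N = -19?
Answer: 14161/25 ≈ 566.44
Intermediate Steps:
n = 42 (n = 24 - 3*(-2 + 5)*(-2) = 24 - 9*(-2) = 24 - 3*(-6) = 24 + 18 = 42)
c(a) = a/(1 + a) (c(a) = (0 + a)/(1 + a) = a/(1 + a))
(c(4) + (n + N))² = (4/(1 + 4) + (42 - 19))² = (4/5 + 23)² = (4*(⅕) + 23)² = (⅘ + 23)² = (119/5)² = 14161/25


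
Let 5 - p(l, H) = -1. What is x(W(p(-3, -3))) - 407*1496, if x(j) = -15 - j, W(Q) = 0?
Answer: -608887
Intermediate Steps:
p(l, H) = 6 (p(l, H) = 5 - 1*(-1) = 5 + 1 = 6)
x(W(p(-3, -3))) - 407*1496 = (-15 - 1*0) - 407*1496 = (-15 + 0) - 608872 = -15 - 608872 = -608887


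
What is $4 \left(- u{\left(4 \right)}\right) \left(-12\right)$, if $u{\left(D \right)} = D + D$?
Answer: $384$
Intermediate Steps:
$u{\left(D \right)} = 2 D$
$4 \left(- u{\left(4 \right)}\right) \left(-12\right) = 4 \left(- 2 \cdot 4\right) \left(-12\right) = 4 \left(\left(-1\right) 8\right) \left(-12\right) = 4 \left(-8\right) \left(-12\right) = \left(-32\right) \left(-12\right) = 384$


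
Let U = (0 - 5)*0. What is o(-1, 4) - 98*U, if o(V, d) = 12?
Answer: 12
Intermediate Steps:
U = 0 (U = -5*0 = 0)
o(-1, 4) - 98*U = 12 - 98*0 = 12 + 0 = 12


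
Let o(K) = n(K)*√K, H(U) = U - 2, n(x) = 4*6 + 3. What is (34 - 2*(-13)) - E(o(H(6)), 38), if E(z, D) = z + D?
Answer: -32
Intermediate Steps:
n(x) = 27 (n(x) = 24 + 3 = 27)
H(U) = -2 + U
o(K) = 27*√K
E(z, D) = D + z
(34 - 2*(-13)) - E(o(H(6)), 38) = (34 - 2*(-13)) - (38 + 27*√(-2 + 6)) = (34 + 26) - (38 + 27*√4) = 60 - (38 + 27*2) = 60 - (38 + 54) = 60 - 1*92 = 60 - 92 = -32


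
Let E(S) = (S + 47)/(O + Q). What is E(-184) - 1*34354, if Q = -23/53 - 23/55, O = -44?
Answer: -4491180021/130744 ≈ -34351.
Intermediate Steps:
Q = -2484/2915 (Q = -23*1/53 - 23*1/55 = -23/53 - 23/55 = -2484/2915 ≈ -0.85214)
E(S) = -137005/130744 - 2915*S/130744 (E(S) = (S + 47)/(-44 - 2484/2915) = (47 + S)/(-130744/2915) = (47 + S)*(-2915/130744) = -137005/130744 - 2915*S/130744)
E(-184) - 1*34354 = (-137005/130744 - 2915/130744*(-184)) - 1*34354 = (-137005/130744 + 67045/16343) - 34354 = 399355/130744 - 34354 = -4491180021/130744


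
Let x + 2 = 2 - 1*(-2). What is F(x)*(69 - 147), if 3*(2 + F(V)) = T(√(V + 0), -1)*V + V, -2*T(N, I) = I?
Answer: 78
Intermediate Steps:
T(N, I) = -I/2
x = 2 (x = -2 + (2 - 1*(-2)) = -2 + (2 + 2) = -2 + 4 = 2)
F(V) = -2 + V/2 (F(V) = -2 + ((-½*(-1))*V + V)/3 = -2 + (V/2 + V)/3 = -2 + (3*V/2)/3 = -2 + V/2)
F(x)*(69 - 147) = (-2 + (½)*2)*(69 - 147) = (-2 + 1)*(-78) = -1*(-78) = 78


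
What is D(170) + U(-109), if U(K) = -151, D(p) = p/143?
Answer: -21423/143 ≈ -149.81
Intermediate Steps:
D(p) = p/143 (D(p) = p*(1/143) = p/143)
D(170) + U(-109) = (1/143)*170 - 151 = 170/143 - 151 = -21423/143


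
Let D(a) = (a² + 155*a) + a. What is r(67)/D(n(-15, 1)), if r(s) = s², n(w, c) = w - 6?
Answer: -4489/2835 ≈ -1.5834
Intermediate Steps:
n(w, c) = -6 + w
D(a) = a² + 156*a
r(67)/D(n(-15, 1)) = 67²/(((-6 - 15)*(156 + (-6 - 15)))) = 4489/((-21*(156 - 21))) = 4489/((-21*135)) = 4489/(-2835) = 4489*(-1/2835) = -4489/2835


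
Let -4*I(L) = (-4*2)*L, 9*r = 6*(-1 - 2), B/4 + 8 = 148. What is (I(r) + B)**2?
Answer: 309136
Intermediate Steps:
B = 560 (B = -32 + 4*148 = -32 + 592 = 560)
r = -2 (r = (6*(-1 - 2))/9 = (6*(-3))/9 = (1/9)*(-18) = -2)
I(L) = 2*L (I(L) = -(-4*2)*L/4 = -(-2)*L = 2*L)
(I(r) + B)**2 = (2*(-2) + 560)**2 = (-4 + 560)**2 = 556**2 = 309136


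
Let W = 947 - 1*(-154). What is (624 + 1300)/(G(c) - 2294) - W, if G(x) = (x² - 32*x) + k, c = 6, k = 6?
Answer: -51784/47 ≈ -1101.8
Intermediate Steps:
G(x) = 6 + x² - 32*x (G(x) = (x² - 32*x) + 6 = 6 + x² - 32*x)
W = 1101 (W = 947 + 154 = 1101)
(624 + 1300)/(G(c) - 2294) - W = (624 + 1300)/((6 + 6² - 32*6) - 2294) - 1*1101 = 1924/((6 + 36 - 192) - 2294) - 1101 = 1924/(-150 - 2294) - 1101 = 1924/(-2444) - 1101 = 1924*(-1/2444) - 1101 = -37/47 - 1101 = -51784/47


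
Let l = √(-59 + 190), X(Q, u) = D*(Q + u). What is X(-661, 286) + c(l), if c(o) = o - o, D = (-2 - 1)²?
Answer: -3375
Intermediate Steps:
D = 9 (D = (-3)² = 9)
X(Q, u) = 9*Q + 9*u (X(Q, u) = 9*(Q + u) = 9*Q + 9*u)
l = √131 ≈ 11.446
c(o) = 0
X(-661, 286) + c(l) = (9*(-661) + 9*286) + 0 = (-5949 + 2574) + 0 = -3375 + 0 = -3375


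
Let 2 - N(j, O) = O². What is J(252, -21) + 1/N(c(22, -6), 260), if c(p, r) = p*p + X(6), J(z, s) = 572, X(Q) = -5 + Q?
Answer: 38666055/67598 ≈ 572.00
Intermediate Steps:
c(p, r) = 1 + p² (c(p, r) = p*p + (-5 + 6) = p² + 1 = 1 + p²)
N(j, O) = 2 - O²
J(252, -21) + 1/N(c(22, -6), 260) = 572 + 1/(2 - 1*260²) = 572 + 1/(2 - 1*67600) = 572 + 1/(2 - 67600) = 572 + 1/(-67598) = 572 - 1/67598 = 38666055/67598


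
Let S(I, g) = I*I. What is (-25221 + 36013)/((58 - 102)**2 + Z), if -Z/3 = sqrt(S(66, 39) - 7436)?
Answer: 237424/42907 + 8094*I*sqrt(770)/471977 ≈ 5.5335 + 0.47587*I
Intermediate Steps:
S(I, g) = I**2
Z = -6*I*sqrt(770) (Z = -3*sqrt(66**2 - 7436) = -3*sqrt(4356 - 7436) = -6*I*sqrt(770) ≈ -166.49*I)
(-25221 + 36013)/((58 - 102)**2 + Z) = (-25221 + 36013)/((58 - 102)**2 - 6*I*sqrt(770)) = 10792/((-44)**2 - 6*I*sqrt(770)) = 10792/(1936 - 6*I*sqrt(770))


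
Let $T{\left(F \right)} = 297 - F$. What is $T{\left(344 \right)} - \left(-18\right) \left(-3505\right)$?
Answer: $-63137$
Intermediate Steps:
$T{\left(344 \right)} - \left(-18\right) \left(-3505\right) = \left(297 - 344\right) - \left(-18\right) \left(-3505\right) = \left(297 - 344\right) - 63090 = -47 - 63090 = -63137$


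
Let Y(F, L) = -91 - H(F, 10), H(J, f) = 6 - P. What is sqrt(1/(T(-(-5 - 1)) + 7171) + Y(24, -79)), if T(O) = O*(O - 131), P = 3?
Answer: I*sqrt(3875542233)/6421 ≈ 9.6954*I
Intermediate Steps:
T(O) = O*(-131 + O)
H(J, f) = 3 (H(J, f) = 6 - 1*3 = 6 - 3 = 3)
Y(F, L) = -94 (Y(F, L) = -91 - 1*3 = -91 - 3 = -94)
sqrt(1/(T(-(-5 - 1)) + 7171) + Y(24, -79)) = sqrt(1/((-(-5 - 1))*(-131 - (-5 - 1)) + 7171) - 94) = sqrt(1/((-1*(-6))*(-131 - 1*(-6)) + 7171) - 94) = sqrt(1/(6*(-131 + 6) + 7171) - 94) = sqrt(1/(6*(-125) + 7171) - 94) = sqrt(1/(-750 + 7171) - 94) = sqrt(1/6421 - 94) = sqrt(-603573/6421) = I*sqrt(3875542233)/6421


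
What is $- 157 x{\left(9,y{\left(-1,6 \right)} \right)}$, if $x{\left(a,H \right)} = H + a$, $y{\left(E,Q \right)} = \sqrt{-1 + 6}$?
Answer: $-1413 - 157 \sqrt{5} \approx -1764.1$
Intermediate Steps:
$y{\left(E,Q \right)} = \sqrt{5}$
$- 157 x{\left(9,y{\left(-1,6 \right)} \right)} = - 157 \left(\sqrt{5} + 9\right) = - 157 \left(9 + \sqrt{5}\right) = -1413 - 157 \sqrt{5}$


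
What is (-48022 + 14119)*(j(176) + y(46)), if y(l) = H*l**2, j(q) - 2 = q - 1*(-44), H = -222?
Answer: 15918475590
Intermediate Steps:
j(q) = 46 + q (j(q) = 2 + (q - 1*(-44)) = 2 + (q + 44) = 2 + (44 + q) = 46 + q)
y(l) = -222*l**2
(-48022 + 14119)*(j(176) + y(46)) = (-48022 + 14119)*((46 + 176) - 222*46**2) = -33903*(222 - 222*2116) = -33903*(222 - 469752) = -33903*(-469530) = 15918475590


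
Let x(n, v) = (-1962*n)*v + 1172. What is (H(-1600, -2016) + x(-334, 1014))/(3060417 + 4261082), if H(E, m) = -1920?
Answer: 664481564/7321499 ≈ 90.758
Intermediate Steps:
x(n, v) = 1172 - 1962*n*v (x(n, v) = -1962*n*v + 1172 = 1172 - 1962*n*v)
(H(-1600, -2016) + x(-334, 1014))/(3060417 + 4261082) = (-1920 + (1172 - 1962*(-334)*1014))/(3060417 + 4261082) = (-1920 + (1172 + 664482312))/7321499 = (-1920 + 664483484)*(1/7321499) = 664481564*(1/7321499) = 664481564/7321499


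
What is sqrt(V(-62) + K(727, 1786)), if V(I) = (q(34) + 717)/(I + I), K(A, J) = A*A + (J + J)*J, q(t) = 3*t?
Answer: 9*sqrt(327836935)/62 ≈ 2628.3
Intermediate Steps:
K(A, J) = A**2 + 2*J**2 (K(A, J) = A**2 + (2*J)*J = A**2 + 2*J**2)
V(I) = 819/(2*I) (V(I) = (3*34 + 717)/(I + I) = (102 + 717)/((2*I)) = 819*(1/(2*I)) = 819/(2*I))
sqrt(V(-62) + K(727, 1786)) = sqrt((819/2)/(-62) + (727**2 + 2*1786**2)) = sqrt((819/2)*(-1/62) + (528529 + 2*3189796)) = sqrt(-819/124 + (528529 + 6379592)) = sqrt(-819/124 + 6908121) = sqrt(856606185/124) = 9*sqrt(327836935)/62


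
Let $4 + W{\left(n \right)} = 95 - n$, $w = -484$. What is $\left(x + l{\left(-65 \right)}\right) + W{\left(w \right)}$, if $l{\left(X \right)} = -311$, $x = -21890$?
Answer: $-21626$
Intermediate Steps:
$W{\left(n \right)} = 91 - n$ ($W{\left(n \right)} = -4 - \left(-95 + n\right) = 91 - n$)
$\left(x + l{\left(-65 \right)}\right) + W{\left(w \right)} = \left(-21890 - 311\right) + \left(91 - -484\right) = -22201 + \left(91 + 484\right) = -22201 + 575 = -21626$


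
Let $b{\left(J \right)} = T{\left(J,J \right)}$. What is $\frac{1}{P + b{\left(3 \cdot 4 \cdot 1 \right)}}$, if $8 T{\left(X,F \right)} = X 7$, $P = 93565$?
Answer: $\frac{2}{187151} \approx 1.0687 \cdot 10^{-5}$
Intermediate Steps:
$T{\left(X,F \right)} = \frac{7 X}{8}$ ($T{\left(X,F \right)} = \frac{X 7}{8} = \frac{7 X}{8}$)
$b{\left(J \right)} = \frac{7 J}{8}$
$\frac{1}{P + b{\left(3 \cdot 4 \cdot 1 \right)}} = \frac{1}{93565 + \frac{7 \cdot 3 \cdot 4 \cdot 1}{8}} = \frac{1}{93565 + \frac{7 \cdot 12 \cdot 1}{8}} = \frac{1}{93565 + \frac{7}{8} \cdot 12} = \frac{1}{93565 + \frac{21}{2}} = \frac{1}{\frac{187151}{2}} = \frac{2}{187151}$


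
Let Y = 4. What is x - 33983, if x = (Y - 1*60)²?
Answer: -30847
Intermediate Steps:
x = 3136 (x = (4 - 1*60)² = (4 - 60)² = (-56)² = 3136)
x - 33983 = 3136 - 33983 = -30847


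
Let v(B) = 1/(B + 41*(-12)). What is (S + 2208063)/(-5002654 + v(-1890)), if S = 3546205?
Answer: -13706666376/11916321829 ≈ -1.1502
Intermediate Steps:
v(B) = 1/(-492 + B) (v(B) = 1/(B - 492) = 1/(-492 + B))
(S + 2208063)/(-5002654 + v(-1890)) = (3546205 + 2208063)/(-5002654 + 1/(-492 - 1890)) = 5754268/(-5002654 + 1/(-2382)) = 5754268/(-5002654 - 1/2382) = 5754268/(-11916321829/2382) = 5754268*(-2382/11916321829) = -13706666376/11916321829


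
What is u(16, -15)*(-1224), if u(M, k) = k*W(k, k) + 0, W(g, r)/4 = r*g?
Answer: 16524000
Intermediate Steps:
W(g, r) = 4*g*r (W(g, r) = 4*(r*g) = 4*(g*r) = 4*g*r)
u(M, k) = 4*k³ (u(M, k) = k*(4*k*k) + 0 = k*(4*k²) + 0 = 4*k³ + 0 = 4*k³)
u(16, -15)*(-1224) = (4*(-15)³)*(-1224) = (4*(-3375))*(-1224) = -13500*(-1224) = 16524000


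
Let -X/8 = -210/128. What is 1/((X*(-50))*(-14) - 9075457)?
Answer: -2/18132539 ≈ -1.1030e-7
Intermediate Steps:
X = 105/8 (X = -(-1680)/128 = -8*(-105/64) = 105/8 ≈ 13.125)
1/((X*(-50))*(-14) - 9075457) = 1/(((105/8)*(-50))*(-14) - 9075457) = 1/(-2625/4*(-14) - 9075457) = 1/(18375/2 - 9075457) = 1/(-18132539/2) = -2/18132539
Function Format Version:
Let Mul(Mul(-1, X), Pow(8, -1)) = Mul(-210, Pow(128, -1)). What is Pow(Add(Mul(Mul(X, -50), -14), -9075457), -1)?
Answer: Rational(-2, 18132539) ≈ -1.1030e-7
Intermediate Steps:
X = Rational(105, 8) (X = Mul(-8, Mul(-210, Pow(128, -1))) = Mul(-8, Mul(-210, Rational(1, 128))) = Mul(-8, Rational(-105, 64)) = Rational(105, 8) ≈ 13.125)
Pow(Add(Mul(Mul(X, -50), -14), -9075457), -1) = Pow(Add(Mul(Mul(Rational(105, 8), -50), -14), -9075457), -1) = Pow(Add(Mul(Rational(-2625, 4), -14), -9075457), -1) = Pow(Add(Rational(18375, 2), -9075457), -1) = Pow(Rational(-18132539, 2), -1) = Rational(-2, 18132539)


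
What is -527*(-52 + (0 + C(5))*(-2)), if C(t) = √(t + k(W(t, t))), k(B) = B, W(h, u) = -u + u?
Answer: 27404 + 1054*√5 ≈ 29761.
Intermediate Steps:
W(h, u) = 0
C(t) = √t (C(t) = √(t + 0) = √t)
-527*(-52 + (0 + C(5))*(-2)) = -527*(-52 + (0 + √5)*(-2)) = -527*(-52 + √5*(-2)) = -527*(-52 - 2*√5) = 27404 + 1054*√5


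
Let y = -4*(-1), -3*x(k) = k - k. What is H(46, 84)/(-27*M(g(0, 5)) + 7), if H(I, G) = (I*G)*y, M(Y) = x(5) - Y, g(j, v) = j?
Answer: 2208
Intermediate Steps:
x(k) = 0 (x(k) = -(k - k)/3 = -⅓*0 = 0)
M(Y) = -Y (M(Y) = 0 - Y = -Y)
y = 4
H(I, G) = 4*G*I (H(I, G) = (I*G)*4 = (G*I)*4 = 4*G*I)
H(46, 84)/(-27*M(g(0, 5)) + 7) = (4*84*46)/(-(-27)*0 + 7) = 15456/(-27*0 + 7) = 15456/(0 + 7) = 15456/7 = 15456*(⅐) = 2208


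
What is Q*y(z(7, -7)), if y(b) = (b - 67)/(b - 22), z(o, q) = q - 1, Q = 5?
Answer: 25/2 ≈ 12.500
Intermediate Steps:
z(o, q) = -1 + q
y(b) = (-67 + b)/(-22 + b)
Q*y(z(7, -7)) = 5*((-67 + (-1 - 7))/(-22 + (-1 - 7))) = 5*((-67 - 8)/(-22 - 8)) = 5*(-75/(-30)) = 5*(-1/30*(-75)) = 5*(5/2) = 25/2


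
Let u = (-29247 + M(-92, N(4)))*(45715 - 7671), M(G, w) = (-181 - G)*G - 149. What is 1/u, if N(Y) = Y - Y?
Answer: -1/806837152 ≈ -1.2394e-9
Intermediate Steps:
N(Y) = 0
M(G, w) = -149 + G*(-181 - G) (M(G, w) = G*(-181 - G) - 149 = -149 + G*(-181 - G))
u = -806837152 (u = (-29247 + (-149 - 1*(-92)² - 181*(-92)))*(45715 - 7671) = (-29247 + (-149 - 1*8464 + 16652))*38044 = (-29247 + (-149 - 8464 + 16652))*38044 = (-29247 + 8039)*38044 = -21208*38044 = -806837152)
1/u = 1/(-806837152) = -1/806837152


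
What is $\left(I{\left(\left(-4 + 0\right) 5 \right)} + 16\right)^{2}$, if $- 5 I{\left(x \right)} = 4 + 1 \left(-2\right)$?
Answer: $\frac{6084}{25} \approx 243.36$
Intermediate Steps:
$I{\left(x \right)} = - \frac{2}{5}$ ($I{\left(x \right)} = - \frac{4 + 1 \left(-2\right)}{5} = - \frac{4 - 2}{5} = \left(- \frac{1}{5}\right) 2 = - \frac{2}{5}$)
$\left(I{\left(\left(-4 + 0\right) 5 \right)} + 16\right)^{2} = \left(- \frac{2}{5} + 16\right)^{2} = \left(\frac{78}{5}\right)^{2} = \frac{6084}{25}$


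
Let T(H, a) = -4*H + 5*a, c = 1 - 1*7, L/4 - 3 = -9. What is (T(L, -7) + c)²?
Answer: 3025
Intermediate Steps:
L = -24 (L = 12 + 4*(-9) = 12 - 36 = -24)
c = -6 (c = 1 - 7 = -6)
(T(L, -7) + c)² = ((-4*(-24) + 5*(-7)) - 6)² = ((96 - 35) - 6)² = (61 - 6)² = 55² = 3025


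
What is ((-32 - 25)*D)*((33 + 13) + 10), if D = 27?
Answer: -86184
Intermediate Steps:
((-32 - 25)*D)*((33 + 13) + 10) = ((-32 - 25)*27)*((33 + 13) + 10) = (-57*27)*(46 + 10) = -1539*56 = -86184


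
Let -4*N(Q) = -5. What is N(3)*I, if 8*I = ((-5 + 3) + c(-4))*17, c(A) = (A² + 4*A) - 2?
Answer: -85/8 ≈ -10.625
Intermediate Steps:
c(A) = -2 + A² + 4*A
N(Q) = 5/4 (N(Q) = -¼*(-5) = 5/4)
I = -17/2 (I = (((-5 + 3) + (-2 + (-4)² + 4*(-4)))*17)/8 = ((-2 + (-2 + 16 - 16))*17)/8 = ((-2 - 2)*17)/8 = (-4*17)/8 = (⅛)*(-68) = -17/2 ≈ -8.5000)
N(3)*I = (5/4)*(-17/2) = -85/8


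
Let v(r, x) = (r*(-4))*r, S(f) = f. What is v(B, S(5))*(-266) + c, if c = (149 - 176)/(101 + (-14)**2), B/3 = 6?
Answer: 3792095/11 ≈ 3.4474e+5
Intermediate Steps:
B = 18 (B = 3*6 = 18)
c = -1/11 (c = -27/(101 + 196) = -27/297 = -27*1/297 = -1/11 ≈ -0.090909)
v(r, x) = -4*r**2 (v(r, x) = (-4*r)*r = -4*r**2)
v(B, S(5))*(-266) + c = -4*18**2*(-266) - 1/11 = -4*324*(-266) - 1/11 = -1296*(-266) - 1/11 = 344736 - 1/11 = 3792095/11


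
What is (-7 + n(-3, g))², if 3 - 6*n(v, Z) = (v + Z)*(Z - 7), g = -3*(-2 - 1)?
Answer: 289/4 ≈ 72.250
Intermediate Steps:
g = 9 (g = -3*(-3) = 9)
n(v, Z) = ½ - (-7 + Z)*(Z + v)/6 (n(v, Z) = ½ - (v + Z)*(Z - 7)/6 = ½ - (Z + v)*(-7 + Z)/6 = ½ - (-7 + Z)*(Z + v)/6)
(-7 + n(-3, g))² = (-7 + (½ - ⅙*9² + (7/6)*9 + (7/6)*(-3) - ⅙*9*(-3)))² = (-7 + (½ - ⅙*81 + 21/2 - 7/2 + 9/2))² = (-7 + (½ - 27/2 + 21/2 - 7/2 + 9/2))² = (-7 - 3/2)² = (-17/2)² = 289/4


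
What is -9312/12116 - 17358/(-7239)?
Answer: 11908330/7308977 ≈ 1.6293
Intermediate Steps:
-9312/12116 - 17358/(-7239) = -9312*1/12116 - 17358*(-1/7239) = -2328/3029 + 5786/2413 = 11908330/7308977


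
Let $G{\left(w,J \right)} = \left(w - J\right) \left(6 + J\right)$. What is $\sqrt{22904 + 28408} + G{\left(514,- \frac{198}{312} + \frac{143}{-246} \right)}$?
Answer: $\frac{100833527279}{40908816} + 4 \sqrt{3207} \approx 2691.4$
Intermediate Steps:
$G{\left(w,J \right)} = \left(6 + J\right) \left(w - J\right)$
$\sqrt{22904 + 28408} + G{\left(514,- \frac{198}{312} + \frac{143}{-246} \right)} = \sqrt{22904 + 28408} + \left(- \left(- \frac{198}{312} + \frac{143}{-246}\right)^{2} - 6 \left(- \frac{198}{312} + \frac{143}{-246}\right) + 6 \cdot 514 + \left(- \frac{198}{312} + \frac{143}{-246}\right) 514\right) = \sqrt{51312} + \left(- \left(\left(-198\right) \frac{1}{312} + 143 \left(- \frac{1}{246}\right)\right)^{2} - 6 \left(\left(-198\right) \frac{1}{312} + 143 \left(- \frac{1}{246}\right)\right) + 3084 + \left(\left(-198\right) \frac{1}{312} + 143 \left(- \frac{1}{246}\right)\right) 514\right) = 4 \sqrt{3207} + \left(- \left(- \frac{33}{52} - \frac{143}{246}\right)^{2} - 6 \left(- \frac{33}{52} - \frac{143}{246}\right) + 3084 + \left(- \frac{33}{52} - \frac{143}{246}\right) 514\right) = 4 \sqrt{3207} - - \frac{100833527279}{40908816} = 4 \sqrt{3207} + \left(\left(-1\right) \frac{60481729}{40908816} + \frac{7777}{1066} + 3084 - \frac{1998689}{3198}\right) = 4 \sqrt{3207} + \left(- \frac{60481729}{40908816} + \frac{7777}{1066} + 3084 - \frac{1998689}{3198}\right) = 4 \sqrt{3207} + \frac{100833527279}{40908816} = \frac{100833527279}{40908816} + 4 \sqrt{3207}$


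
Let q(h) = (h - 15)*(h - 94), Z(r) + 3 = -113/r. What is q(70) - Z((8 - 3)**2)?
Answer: -32812/25 ≈ -1312.5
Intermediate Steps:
Z(r) = -3 - 113/r
q(h) = (-94 + h)*(-15 + h) (q(h) = (-15 + h)*(-94 + h) = (-94 + h)*(-15 + h))
q(70) - Z((8 - 3)**2) = (1410 + 70**2 - 109*70) - (-3 - 113/(8 - 3)**2) = (1410 + 4900 - 7630) - (-3 - 113/(5**2)) = -1320 - (-3 - 113/25) = -1320 - 1*(-188/25) = -1320 + 188/25 = -32812/25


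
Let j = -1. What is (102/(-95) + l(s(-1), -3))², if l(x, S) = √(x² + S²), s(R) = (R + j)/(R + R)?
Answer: 100654/9025 - 204*√10/95 ≈ 4.3622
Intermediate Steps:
s(R) = (-1 + R)/(2*R) (s(R) = (R - 1)/(R + R) = (-1 + R)/((2*R)) = (-1 + R)*(1/(2*R)) = (-1 + R)/(2*R))
l(x, S) = √(S² + x²)
(102/(-95) + l(s(-1), -3))² = (102/(-95) + √((-3)² + ((½)*(-1 - 1)/(-1))²))² = (102*(-1/95) + √(9 + ((½)*(-1)*(-2))²))² = (-102/95 + √(9 + 1²))² = (-102/95 + √(9 + 1))² = (-102/95 + √10)²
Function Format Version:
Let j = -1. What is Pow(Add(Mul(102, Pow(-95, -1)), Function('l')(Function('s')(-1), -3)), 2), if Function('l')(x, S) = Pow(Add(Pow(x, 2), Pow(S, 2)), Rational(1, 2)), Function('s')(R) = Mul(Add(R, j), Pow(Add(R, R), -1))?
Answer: Add(Rational(100654, 9025), Mul(Rational(-204, 95), Pow(10, Rational(1, 2)))) ≈ 4.3622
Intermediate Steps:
Function('s')(R) = Mul(Rational(1, 2), Pow(R, -1), Add(-1, R)) (Function('s')(R) = Mul(Add(R, -1), Pow(Add(R, R), -1)) = Mul(Add(-1, R), Pow(Mul(2, R), -1)) = Mul(Add(-1, R), Mul(Rational(1, 2), Pow(R, -1))) = Mul(Rational(1, 2), Pow(R, -1), Add(-1, R)))
Function('l')(x, S) = Pow(Add(Pow(S, 2), Pow(x, 2)), Rational(1, 2))
Pow(Add(Mul(102, Pow(-95, -1)), Function('l')(Function('s')(-1), -3)), 2) = Pow(Add(Mul(102, Pow(-95, -1)), Pow(Add(Pow(-3, 2), Pow(Mul(Rational(1, 2), Pow(-1, -1), Add(-1, -1)), 2)), Rational(1, 2))), 2) = Pow(Add(Mul(102, Rational(-1, 95)), Pow(Add(9, Pow(Mul(Rational(1, 2), -1, -2), 2)), Rational(1, 2))), 2) = Pow(Add(Rational(-102, 95), Pow(Add(9, Pow(1, 2)), Rational(1, 2))), 2) = Pow(Add(Rational(-102, 95), Pow(Add(9, 1), Rational(1, 2))), 2) = Pow(Add(Rational(-102, 95), Pow(10, Rational(1, 2))), 2)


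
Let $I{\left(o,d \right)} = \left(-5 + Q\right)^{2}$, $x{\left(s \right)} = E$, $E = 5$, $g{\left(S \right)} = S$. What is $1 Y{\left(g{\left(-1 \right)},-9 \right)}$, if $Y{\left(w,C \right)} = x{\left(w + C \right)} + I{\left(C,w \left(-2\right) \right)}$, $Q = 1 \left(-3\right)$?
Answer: $69$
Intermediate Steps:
$x{\left(s \right)} = 5$
$Q = -3$
$I{\left(o,d \right)} = 64$ ($I{\left(o,d \right)} = \left(-5 - 3\right)^{2} = \left(-8\right)^{2} = 64$)
$Y{\left(w,C \right)} = 69$ ($Y{\left(w,C \right)} = 5 + 64 = 69$)
$1 Y{\left(g{\left(-1 \right)},-9 \right)} = 1 \cdot 69 = 69$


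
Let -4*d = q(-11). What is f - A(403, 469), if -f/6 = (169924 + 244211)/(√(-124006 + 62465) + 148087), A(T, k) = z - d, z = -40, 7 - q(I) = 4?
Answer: 21901218671/974658716 + 27609*I*√61541/243664679 ≈ 22.471 + 0.028109*I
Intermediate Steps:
q(I) = 3 (q(I) = 7 - 1*4 = 7 - 4 = 3)
d = -¾ (d = -¼*3 = -¾ ≈ -0.75000)
A(T, k) = -157/4 (A(T, k) = -40 - 1*(-¾) = -40 + ¾ = -157/4)
f = -2484810/(148087 + I*√61541) (f = -6*(169924 + 244211)/(√(-124006 + 62465) + 148087) = -2484810/(√(-61541) + 148087) = -2484810/(I*√61541 + 148087) = -2484810/(148087 + I*√61541) ≈ -16.779 + 0.028109*I)
f - A(403, 469) = (-4088533983/243664679 + 27609*I*√61541/243664679) - 1*(-157/4) = (-4088533983/243664679 + 27609*I*√61541/243664679) + 157/4 = 21901218671/974658716 + 27609*I*√61541/243664679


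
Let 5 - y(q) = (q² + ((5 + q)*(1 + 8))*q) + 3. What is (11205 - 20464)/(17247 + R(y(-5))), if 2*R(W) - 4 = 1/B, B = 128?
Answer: -2370304/4415745 ≈ -0.53678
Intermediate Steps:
y(q) = 2 - q² - q*(45 + 9*q) (y(q) = 5 - ((q² + ((5 + q)*(1 + 8))*q) + 3) = 5 - ((q² + ((5 + q)*9)*q) + 3) = 5 - ((q² + (45 + 9*q)*q) + 3) = 5 - ((q² + q*(45 + 9*q)) + 3) = 5 - (3 + q² + q*(45 + 9*q)) = 5 + (-3 - q² - q*(45 + 9*q)) = 2 - q² - q*(45 + 9*q))
R(W) = 513/256 (R(W) = 2 + (½)/128 = 2 + (½)*(1/128) = 2 + 1/256 = 513/256)
(11205 - 20464)/(17247 + R(y(-5))) = (11205 - 20464)/(17247 + 513/256) = -9259/4415745/256 = -9259*256/4415745 = -2370304/4415745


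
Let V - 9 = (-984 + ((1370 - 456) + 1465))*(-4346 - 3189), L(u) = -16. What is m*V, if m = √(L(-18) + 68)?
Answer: -21022632*√13 ≈ -7.5798e+7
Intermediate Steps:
V = -10511316 (V = 9 + (-984 + ((1370 - 456) + 1465))*(-4346 - 3189) = 9 + (-984 + (914 + 1465))*(-7535) = 9 + (-984 + 2379)*(-7535) = 9 + 1395*(-7535) = 9 - 10511325 = -10511316)
m = 2*√13 (m = √(-16 + 68) = √52 = 2*√13 ≈ 7.2111)
m*V = (2*√13)*(-10511316) = -21022632*√13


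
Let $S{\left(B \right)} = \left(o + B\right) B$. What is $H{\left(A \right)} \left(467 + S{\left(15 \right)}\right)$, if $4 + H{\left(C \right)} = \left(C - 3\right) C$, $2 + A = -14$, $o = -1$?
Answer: $203100$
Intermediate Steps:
$A = -16$ ($A = -2 - 14 = -16$)
$S{\left(B \right)} = B \left(-1 + B\right)$ ($S{\left(B \right)} = \left(-1 + B\right) B = B \left(-1 + B\right)$)
$H{\left(C \right)} = -4 + C \left(-3 + C\right)$ ($H{\left(C \right)} = -4 + \left(C - 3\right) C = -4 + \left(-3 + C\right) C = -4 + C \left(-3 + C\right)$)
$H{\left(A \right)} \left(467 + S{\left(15 \right)}\right) = \left(-4 + \left(-16\right)^{2} - -48\right) \left(467 + 15 \left(-1 + 15\right)\right) = \left(-4 + 256 + 48\right) \left(467 + 15 \cdot 14\right) = 300 \left(467 + 210\right) = 300 \cdot 677 = 203100$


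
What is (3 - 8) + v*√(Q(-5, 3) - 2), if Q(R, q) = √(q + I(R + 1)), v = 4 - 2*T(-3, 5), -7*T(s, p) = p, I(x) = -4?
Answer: -5 + 38*√(-2 + I)/7 ≈ -3.135 + 7.9005*I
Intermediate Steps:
T(s, p) = -p/7
v = 38/7 (v = 4 - (-2)*5/7 = 4 - 2*(-5/7) = 4 + 10/7 = 38/7 ≈ 5.4286)
Q(R, q) = √(-4 + q) (Q(R, q) = √(q - 4) = √(-4 + q))
(3 - 8) + v*√(Q(-5, 3) - 2) = (3 - 8) + 38*√(√(-4 + 3) - 2)/7 = -5 + 38*√(√(-1) - 2)/7 = -5 + 38*√(I - 2)/7 = -5 + 38*√(-2 + I)/7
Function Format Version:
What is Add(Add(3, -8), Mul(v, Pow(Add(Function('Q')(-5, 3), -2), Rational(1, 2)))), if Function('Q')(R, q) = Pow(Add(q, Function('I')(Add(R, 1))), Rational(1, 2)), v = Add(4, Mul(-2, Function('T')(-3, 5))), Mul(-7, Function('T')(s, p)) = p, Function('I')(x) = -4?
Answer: Add(-5, Mul(Rational(38, 7), Pow(Add(-2, I), Rational(1, 2)))) ≈ Add(-3.1350, Mul(7.9005, I))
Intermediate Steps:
Function('T')(s, p) = Mul(Rational(-1, 7), p)
v = Rational(38, 7) (v = Add(4, Mul(-2, Mul(Rational(-1, 7), 5))) = Add(4, Mul(-2, Rational(-5, 7))) = Add(4, Rational(10, 7)) = Rational(38, 7) ≈ 5.4286)
Function('Q')(R, q) = Pow(Add(-4, q), Rational(1, 2)) (Function('Q')(R, q) = Pow(Add(q, -4), Rational(1, 2)) = Pow(Add(-4, q), Rational(1, 2)))
Add(Add(3, -8), Mul(v, Pow(Add(Function('Q')(-5, 3), -2), Rational(1, 2)))) = Add(Add(3, -8), Mul(Rational(38, 7), Pow(Add(Pow(Add(-4, 3), Rational(1, 2)), -2), Rational(1, 2)))) = Add(-5, Mul(Rational(38, 7), Pow(Add(Pow(-1, Rational(1, 2)), -2), Rational(1, 2)))) = Add(-5, Mul(Rational(38, 7), Pow(Add(I, -2), Rational(1, 2)))) = Add(-5, Mul(Rational(38, 7), Pow(Add(-2, I), Rational(1, 2))))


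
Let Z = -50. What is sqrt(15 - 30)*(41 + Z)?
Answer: -9*I*sqrt(15) ≈ -34.857*I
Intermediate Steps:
sqrt(15 - 30)*(41 + Z) = sqrt(15 - 30)*(41 - 50) = sqrt(-15)*(-9) = (I*sqrt(15))*(-9) = -9*I*sqrt(15)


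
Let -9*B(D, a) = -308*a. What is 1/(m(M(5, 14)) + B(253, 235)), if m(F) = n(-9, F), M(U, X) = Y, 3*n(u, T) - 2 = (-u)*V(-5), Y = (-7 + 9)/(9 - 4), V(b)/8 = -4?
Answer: 9/71522 ≈ 0.00012584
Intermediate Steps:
V(b) = -32 (V(b) = 8*(-4) = -32)
B(D, a) = 308*a/9 (B(D, a) = -(-308)*a/9 = 308*a/9)
Y = 2/5 ≈ 0.40000
n(u, T) = 2/3 + 32*u/3 (n(u, T) = 2/3 + (-u*(-32))/3 = 2/3 + (32*u)/3 = 2/3 + 32*u/3)
M(U, X) = 2/5
m(F) = -286/3 (m(F) = 2/3 + (32/3)*(-9) = 2/3 - 96 = -286/3)
1/(m(M(5, 14)) + B(253, 235)) = 1/(-286/3 + (308/9)*235) = 1/(-286/3 + 72380/9) = 1/(71522/9) = 9/71522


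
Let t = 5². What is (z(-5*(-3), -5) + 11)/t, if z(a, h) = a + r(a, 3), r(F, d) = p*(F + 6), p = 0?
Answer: 26/25 ≈ 1.0400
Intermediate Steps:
r(F, d) = 0 (r(F, d) = 0*(F + 6) = 0*(6 + F) = 0)
t = 25
z(a, h) = a (z(a, h) = a + 0 = a)
(z(-5*(-3), -5) + 11)/t = (-5*(-3) + 11)/25 = (15 + 11)*(1/25) = 26*(1/25) = 26/25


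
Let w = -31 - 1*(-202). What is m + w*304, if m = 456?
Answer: 52440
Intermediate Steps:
w = 171 (w = -31 + 202 = 171)
m + w*304 = 456 + 171*304 = 456 + 51984 = 52440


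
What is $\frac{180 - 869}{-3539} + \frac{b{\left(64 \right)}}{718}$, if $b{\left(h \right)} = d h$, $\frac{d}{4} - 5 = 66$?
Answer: $\frac{32409783}{1270501} \approx 25.509$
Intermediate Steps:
$d = 284$ ($d = 20 + 4 \cdot 66 = 20 + 264 = 284$)
$b{\left(h \right)} = 284 h$
$\frac{180 - 869}{-3539} + \frac{b{\left(64 \right)}}{718} = \frac{180 - 869}{-3539} + \frac{284 \cdot 64}{718} = \left(180 - 869\right) \left(- \frac{1}{3539}\right) + 18176 \cdot \frac{1}{718} = \left(-689\right) \left(- \frac{1}{3539}\right) + \frac{9088}{359} = \frac{689}{3539} + \frac{9088}{359} = \frac{32409783}{1270501}$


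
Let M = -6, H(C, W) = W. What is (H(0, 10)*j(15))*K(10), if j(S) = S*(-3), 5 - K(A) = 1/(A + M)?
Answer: -4275/2 ≈ -2137.5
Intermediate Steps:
K(A) = 5 - 1/(-6 + A) (K(A) = 5 - 1/(A - 6) = 5 - 1/(-6 + A))
j(S) = -3*S
(H(0, 10)*j(15))*K(10) = (10*(-3*15))*((-31 + 5*10)/(-6 + 10)) = (10*(-45))*((-31 + 50)/4) = -225*19/2 = -450*19/4 = -4275/2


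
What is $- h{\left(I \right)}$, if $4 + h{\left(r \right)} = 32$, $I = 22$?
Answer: $-28$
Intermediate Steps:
$h{\left(r \right)} = 28$ ($h{\left(r \right)} = -4 + 32 = 28$)
$- h{\left(I \right)} = \left(-1\right) 28 = -28$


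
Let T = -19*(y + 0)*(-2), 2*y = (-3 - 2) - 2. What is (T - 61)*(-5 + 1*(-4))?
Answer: 1746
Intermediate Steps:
y = -7/2 (y = ((-3 - 2) - 2)/2 = (-5 - 2)/2 = (½)*(-7) = -7/2 ≈ -3.5000)
T = -133 (T = -19*(-7/2 + 0)*(-2) = -(-133)*(-2)/2 = -19*7 = -133)
(T - 61)*(-5 + 1*(-4)) = (-133 - 61)*(-5 + 1*(-4)) = -194*(-5 - 4) = -194*(-9) = 1746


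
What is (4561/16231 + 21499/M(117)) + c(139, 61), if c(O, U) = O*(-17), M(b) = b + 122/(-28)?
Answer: -55591529718/25596287 ≈ -2171.9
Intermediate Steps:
M(b) = -61/14 + b (M(b) = b + 122*(-1/28) = b - 61/14 = -61/14 + b)
c(O, U) = -17*O
(4561/16231 + 21499/M(117)) + c(139, 61) = (4561/16231 + 21499/(-61/14 + 117)) - 17*139 = (4561*(1/16231) + 21499/(1577/14)) - 2363 = (4561/16231 + 21499*(14/1577)) - 2363 = (4561/16231 + 300986/1577) - 2363 = 4892496463/25596287 - 2363 = -55591529718/25596287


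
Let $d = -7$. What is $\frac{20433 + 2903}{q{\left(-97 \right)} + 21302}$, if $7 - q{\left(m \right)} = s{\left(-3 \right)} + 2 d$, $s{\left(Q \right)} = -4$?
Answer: $\frac{23336}{21327} \approx 1.0942$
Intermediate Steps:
$q{\left(m \right)} = 25$ ($q{\left(m \right)} = 7 - \left(-4 + 2 \left(-7\right)\right) = 7 - \left(-4 - 14\right) = 7 - -18 = 7 + 18 = 25$)
$\frac{20433 + 2903}{q{\left(-97 \right)} + 21302} = \frac{20433 + 2903}{25 + 21302} = \frac{23336}{21327}$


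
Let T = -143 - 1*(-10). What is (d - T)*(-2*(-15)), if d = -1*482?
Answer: -10470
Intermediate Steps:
T = -133 (T = -143 + 10 = -133)
d = -482
(d - T)*(-2*(-15)) = (-482 - 1*(-133))*(-2*(-15)) = (-482 + 133)*30 = -349*30 = -10470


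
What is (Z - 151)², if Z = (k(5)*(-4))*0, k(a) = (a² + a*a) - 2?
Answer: 22801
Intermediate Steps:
k(a) = -2 + 2*a² (k(a) = (a² + a²) - 2 = 2*a² - 2 = -2 + 2*a²)
Z = 0 (Z = ((-2 + 2*5²)*(-4))*0 = ((-2 + 2*25)*(-4))*0 = ((-2 + 50)*(-4))*0 = (48*(-4))*0 = -192*0 = 0)
(Z - 151)² = (0 - 151)² = (-151)² = 22801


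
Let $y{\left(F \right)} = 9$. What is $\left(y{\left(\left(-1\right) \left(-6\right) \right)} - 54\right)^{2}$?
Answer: $2025$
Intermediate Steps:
$\left(y{\left(\left(-1\right) \left(-6\right) \right)} - 54\right)^{2} = \left(9 - 54\right)^{2} = \left(-45\right)^{2} = 2025$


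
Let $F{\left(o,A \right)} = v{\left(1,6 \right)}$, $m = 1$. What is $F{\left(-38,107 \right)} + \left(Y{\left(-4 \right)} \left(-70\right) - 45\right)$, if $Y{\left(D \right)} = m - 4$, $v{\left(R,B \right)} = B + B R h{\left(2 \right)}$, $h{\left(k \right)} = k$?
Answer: $183$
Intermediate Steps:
$v{\left(R,B \right)} = B + 2 B R$ ($v{\left(R,B \right)} = B + B R 2 = B + 2 B R$)
$Y{\left(D \right)} = -3$ ($Y{\left(D \right)} = 1 - 4 = -3$)
$F{\left(o,A \right)} = 18$ ($F{\left(o,A \right)} = 6 \left(1 + 2 \cdot 1\right) = 6 \left(1 + 2\right) = 6 \cdot 3 = 18$)
$F{\left(-38,107 \right)} + \left(Y{\left(-4 \right)} \left(-70\right) - 45\right) = 18 - -165 = 18 + \left(210 - 45\right) = 18 + 165 = 183$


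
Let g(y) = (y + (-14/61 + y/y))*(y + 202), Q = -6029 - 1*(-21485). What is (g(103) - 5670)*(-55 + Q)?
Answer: 400117980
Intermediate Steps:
Q = 15456 (Q = -6029 + 21485 = 15456)
g(y) = (202 + y)*(47/61 + y) (g(y) = (y + (-14*1/61 + 1))*(202 + y) = (y + (-14/61 + 1))*(202 + y) = (y + 47/61)*(202 + y) = (47/61 + y)*(202 + y) = (202 + y)*(47/61 + y))
(g(103) - 5670)*(-55 + Q) = ((9494/61 + 103² + (12369/61)*103) - 5670)*(-55 + 15456) = ((9494/61 + 10609 + 1274007/61) - 5670)*15401 = (31650 - 5670)*15401 = 25980*15401 = 400117980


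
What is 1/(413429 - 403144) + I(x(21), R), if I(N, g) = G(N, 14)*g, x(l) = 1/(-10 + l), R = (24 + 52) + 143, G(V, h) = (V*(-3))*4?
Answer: -2457179/10285 ≈ -238.91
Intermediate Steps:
G(V, h) = -12*V (G(V, h) = -3*V*4 = -12*V)
R = 219 (R = 76 + 143 = 219)
I(N, g) = -12*N*g (I(N, g) = (-12*N)*g = -12*N*g)
1/(413429 - 403144) + I(x(21), R) = 1/(413429 - 403144) - 12*219/(-10 + 21) = 1/10285 - 12*219/11 = 1/10285 - 12*1/11*219 = 1/10285 - 2628/11 = -2457179/10285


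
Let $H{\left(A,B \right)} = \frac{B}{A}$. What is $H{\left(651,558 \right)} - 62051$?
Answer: $- \frac{434351}{7} \approx -62050.0$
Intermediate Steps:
$H{\left(651,558 \right)} - 62051 = \frac{558}{651} - 62051 = 558 \cdot \frac{1}{651} - 62051 = \frac{6}{7} - 62051 = - \frac{434351}{7}$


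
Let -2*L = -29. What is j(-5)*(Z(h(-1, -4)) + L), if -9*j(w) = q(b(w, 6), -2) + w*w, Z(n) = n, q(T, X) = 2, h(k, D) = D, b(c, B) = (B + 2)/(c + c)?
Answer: -63/2 ≈ -31.500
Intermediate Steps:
b(c, B) = (2 + B)/(2*c) (b(c, B) = (2 + B)/((2*c)) = (2 + B)*(1/(2*c)) = (2 + B)/(2*c))
L = 29/2 (L = -½*(-29) = 29/2 ≈ 14.500)
j(w) = -2/9 - w²/9 (j(w) = -(2 + w*w)/9 = -(2 + w²)/9 = -2/9 - w²/9)
j(-5)*(Z(h(-1, -4)) + L) = (-2/9 - ⅑*(-5)²)*(-4 + 29/2) = (-2/9 - ⅑*25)*(21/2) = (-2/9 - 25/9)*(21/2) = -3*21/2 = -63/2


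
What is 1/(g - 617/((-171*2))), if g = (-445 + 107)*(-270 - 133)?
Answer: 342/46585805 ≈ 7.3413e-6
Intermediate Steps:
g = 136214 (g = -338*(-403) = 136214)
1/(g - 617/((-171*2))) = 1/(136214 - 617/((-171*2))) = 1/(136214 - 617/(-342)) = 1/(136214 - 617*(-1/342)) = 1/(136214 + 617/342) = 1/(46585805/342) = 342/46585805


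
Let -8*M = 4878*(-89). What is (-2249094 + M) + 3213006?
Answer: 4072719/4 ≈ 1.0182e+6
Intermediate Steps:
M = 217071/4 (M = -2439*(-89)/4 = -⅛*(-434142) = 217071/4 ≈ 54268.)
(-2249094 + M) + 3213006 = (-2249094 + 217071/4) + 3213006 = -8779305/4 + 3213006 = 4072719/4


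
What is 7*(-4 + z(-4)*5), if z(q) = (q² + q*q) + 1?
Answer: 1127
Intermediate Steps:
z(q) = 1 + 2*q² (z(q) = (q² + q²) + 1 = 2*q² + 1 = 1 + 2*q²)
7*(-4 + z(-4)*5) = 7*(-4 + (1 + 2*(-4)²)*5) = 7*(-4 + (1 + 2*16)*5) = 7*(-4 + (1 + 32)*5) = 7*(-4 + 33*5) = 7*(-4 + 165) = 7*161 = 1127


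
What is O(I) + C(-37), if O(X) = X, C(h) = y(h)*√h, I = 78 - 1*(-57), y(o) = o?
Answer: 135 - 37*I*√37 ≈ 135.0 - 225.06*I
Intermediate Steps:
I = 135 (I = 78 + 57 = 135)
C(h) = h^(3/2) (C(h) = h*√h = h^(3/2))
O(I) + C(-37) = 135 + (-37)^(3/2) = 135 - 37*I*√37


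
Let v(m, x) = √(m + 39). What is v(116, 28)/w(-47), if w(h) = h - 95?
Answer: -√155/142 ≈ -0.087675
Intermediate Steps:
w(h) = -95 + h
v(m, x) = √(39 + m)
v(116, 28)/w(-47) = √(39 + 116)/(-95 - 47) = √155/(-142) = √155*(-1/142) = -√155/142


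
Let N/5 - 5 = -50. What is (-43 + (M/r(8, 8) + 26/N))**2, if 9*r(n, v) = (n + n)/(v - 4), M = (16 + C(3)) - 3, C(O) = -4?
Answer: 423495241/810000 ≈ 522.83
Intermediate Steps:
N = -225 (N = 25 + 5*(-50) = 25 - 250 = -225)
M = 9 (M = (16 - 4) - 3 = 12 - 3 = 9)
r(n, v) = 2*n/(9*(-4 + v)) (r(n, v) = ((n + n)/(v - 4))/9 = ((2*n)/(-4 + v))/9 = (2*n/(-4 + v))/9 = 2*n/(9*(-4 + v)))
(-43 + (M/r(8, 8) + 26/N))**2 = (-43 + (9/(((2/9)*8/(-4 + 8))) + 26/(-225)))**2 = (-43 + (9/(((2/9)*8/4)) + 26*(-1/225)))**2 = (-43 + (9/(((2/9)*8*(1/4))) - 26/225))**2 = (-43 + (9/(4/9) - 26/225))**2 = (-43 + (9*(9/4) - 26/225))**2 = (-43 + (81/4 - 26/225))**2 = (-43 + 18121/900)**2 = (-20579/900)**2 = 423495241/810000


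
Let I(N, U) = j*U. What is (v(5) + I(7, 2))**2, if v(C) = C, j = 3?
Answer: 121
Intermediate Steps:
I(N, U) = 3*U
(v(5) + I(7, 2))**2 = (5 + 3*2)**2 = (5 + 6)**2 = 11**2 = 121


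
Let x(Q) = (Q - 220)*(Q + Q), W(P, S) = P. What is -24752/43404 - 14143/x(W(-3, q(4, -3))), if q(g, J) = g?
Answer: -17971693/1613182 ≈ -11.141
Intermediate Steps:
x(Q) = 2*Q*(-220 + Q) (x(Q) = (-220 + Q)*(2*Q) = 2*Q*(-220 + Q))
-24752/43404 - 14143/x(W(-3, q(4, -3))) = -24752/43404 - 14143*(-1/(6*(-220 - 3))) = -24752*1/43404 - 14143/(2*(-3)*(-223)) = -6188/10851 - 14143/1338 = -17971693/1613182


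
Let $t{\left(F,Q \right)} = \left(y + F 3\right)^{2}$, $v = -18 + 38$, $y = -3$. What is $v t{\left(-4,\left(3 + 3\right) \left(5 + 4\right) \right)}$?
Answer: $4500$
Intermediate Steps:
$v = 20$
$t{\left(F,Q \right)} = \left(-3 + 3 F\right)^{2}$ ($t{\left(F,Q \right)} = \left(-3 + F 3\right)^{2} = \left(-3 + 3 F\right)^{2}$)
$v t{\left(-4,\left(3 + 3\right) \left(5 + 4\right) \right)} = 20 \cdot 9 \left(-1 - 4\right)^{2} = 20 \cdot 9 \left(-5\right)^{2} = 20 \cdot 9 \cdot 25 = 20 \cdot 225 = 4500$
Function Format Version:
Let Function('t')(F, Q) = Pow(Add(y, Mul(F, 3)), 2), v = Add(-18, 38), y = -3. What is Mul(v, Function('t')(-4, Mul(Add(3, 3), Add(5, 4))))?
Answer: 4500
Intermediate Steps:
v = 20
Function('t')(F, Q) = Pow(Add(-3, Mul(3, F)), 2) (Function('t')(F, Q) = Pow(Add(-3, Mul(F, 3)), 2) = Pow(Add(-3, Mul(3, F)), 2))
Mul(v, Function('t')(-4, Mul(Add(3, 3), Add(5, 4)))) = Mul(20, Mul(9, Pow(Add(-1, -4), 2))) = Mul(20, Mul(9, Pow(-5, 2))) = Mul(20, Mul(9, 25)) = Mul(20, 225) = 4500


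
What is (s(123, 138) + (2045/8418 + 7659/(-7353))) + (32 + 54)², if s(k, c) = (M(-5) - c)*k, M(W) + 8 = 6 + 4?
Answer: -64186378945/6877506 ≈ -9332.8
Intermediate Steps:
M(W) = 2 (M(W) = -8 + (6 + 4) = -8 + 10 = 2)
s(k, c) = k*(2 - c) (s(k, c) = (2 - c)*k = k*(2 - c))
(s(123, 138) + (2045/8418 + 7659/(-7353))) + (32 + 54)² = (123*(2 - 1*138) + (2045/8418 + 7659/(-7353))) + (32 + 54)² = (123*(2 - 138) + (2045*(1/8418) + 7659*(-1/7353))) + 86² = (123*(-136) + (2045/8418 - 851/817)) + 7396 = (-16728 - 5492953/6877506) + 7396 = -115052413321/6877506 + 7396 = -64186378945/6877506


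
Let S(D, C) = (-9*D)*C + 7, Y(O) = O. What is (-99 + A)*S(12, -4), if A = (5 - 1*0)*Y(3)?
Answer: -36876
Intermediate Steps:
S(D, C) = 7 - 9*C*D (S(D, C) = -9*C*D + 7 = 7 - 9*C*D)
A = 15 (A = (5 - 1*0)*3 = (5 + 0)*3 = 5*3 = 15)
(-99 + A)*S(12, -4) = (-99 + 15)*(7 - 9*(-4)*12) = -84*(7 + 432) = -84*439 = -36876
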